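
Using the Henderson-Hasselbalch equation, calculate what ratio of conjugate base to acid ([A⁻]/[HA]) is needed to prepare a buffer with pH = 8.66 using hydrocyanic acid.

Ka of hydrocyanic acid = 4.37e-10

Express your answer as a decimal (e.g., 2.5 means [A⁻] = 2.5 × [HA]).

pKa = -log(4.37e-10) = 9.3595. pH = pKa + log([A⁻]/[HA]), so log([A⁻]/[HA]) = pH − pKa = 8.66 − 9.3595 = -0.6995. [A⁻]/[HA] = 10^(-0.6995) = 0.200

[A⁻]/[HA] = 0.200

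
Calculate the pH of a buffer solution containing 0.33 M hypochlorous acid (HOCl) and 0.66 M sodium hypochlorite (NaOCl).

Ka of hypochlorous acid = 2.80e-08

pKa = -log(2.80e-08) = 7.55. pH = pKa + log([A⁻]/[HA]) = 7.55 + log(0.66/0.33)

pH = 7.85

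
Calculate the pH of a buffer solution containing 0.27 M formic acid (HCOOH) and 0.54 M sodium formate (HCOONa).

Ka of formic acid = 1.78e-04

pKa = -log(1.78e-04) = 3.75. pH = pKa + log([A⁻]/[HA]) = 3.75 + log(0.54/0.27)

pH = 4.05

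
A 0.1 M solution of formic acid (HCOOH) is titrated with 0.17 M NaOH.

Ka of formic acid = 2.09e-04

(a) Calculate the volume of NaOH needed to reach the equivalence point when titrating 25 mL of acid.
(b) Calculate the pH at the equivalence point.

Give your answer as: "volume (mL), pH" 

moles acid = 0.1 × 25/1000 = 0.0025 mol; V_base = moles/0.17 × 1000 = 14.7 mL. At equivalence only the conjugate base is present: [A⁻] = 0.0025/0.040 = 6.2963e-02 M. Kb = Kw/Ka = 4.78e-11; [OH⁻] = √(Kb × [A⁻]) = 1.7357e-06; pOH = 5.76; pH = 14 - pOH = 8.24.

V = 14.7 mL, pH = 8.24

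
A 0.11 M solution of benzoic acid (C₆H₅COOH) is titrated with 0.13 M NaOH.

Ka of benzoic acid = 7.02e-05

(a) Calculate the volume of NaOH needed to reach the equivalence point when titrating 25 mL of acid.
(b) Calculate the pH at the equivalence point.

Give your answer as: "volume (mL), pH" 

moles acid = 0.11 × 25/1000 = 0.00275 mol; V_base = moles/0.13 × 1000 = 21.2 mL. At equivalence only the conjugate base is present: [A⁻] = 0.00275/0.046 = 5.9583e-02 M. Kb = Kw/Ka = 1.42e-10; [OH⁻] = √(Kb × [A⁻]) = 2.9134e-06; pOH = 5.54; pH = 14 - pOH = 8.46.

V = 21.2 mL, pH = 8.46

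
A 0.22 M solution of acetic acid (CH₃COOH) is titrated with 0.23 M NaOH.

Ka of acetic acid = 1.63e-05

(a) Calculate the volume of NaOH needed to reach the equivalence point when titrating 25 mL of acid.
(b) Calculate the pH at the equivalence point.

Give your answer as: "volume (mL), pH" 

moles acid = 0.22 × 25/1000 = 0.0055 mol; V_base = moles/0.23 × 1000 = 23.9 mL. At equivalence only the conjugate base is present: [A⁻] = 0.0055/0.049 = 1.1244e-01 M. Kb = Kw/Ka = 6.13e-10; [OH⁻] = √(Kb × [A⁻]) = 8.3057e-06; pOH = 5.08; pH = 14 - pOH = 8.92.

V = 23.9 mL, pH = 8.92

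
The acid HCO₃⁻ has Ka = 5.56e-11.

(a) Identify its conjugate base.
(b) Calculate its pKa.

(a) The conjugate base is formed by removing one H⁺ from HCO₃⁻, giving CO₃²⁻. (b) pKa = -log(Ka) = -log(5.56e-11) = 10.25.

Conjugate base: CO₃²⁻; pK_a = 10.25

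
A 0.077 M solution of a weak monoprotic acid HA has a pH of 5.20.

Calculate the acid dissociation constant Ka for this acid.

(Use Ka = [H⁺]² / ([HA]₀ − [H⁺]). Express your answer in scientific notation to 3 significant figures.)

[H⁺] = 10^(−pH) = 10^(−5.20) = 6.310e-06 M. For HA ⇌ H⁺ + A⁻, Ka = [H⁺][A⁻]/[HA] = [H⁺]² / ([HA]₀ − [H⁺]) = (6.310e-06)² / (0.077 − 6.310e-06) = 5.17e-10.

K_a = 5.17e-10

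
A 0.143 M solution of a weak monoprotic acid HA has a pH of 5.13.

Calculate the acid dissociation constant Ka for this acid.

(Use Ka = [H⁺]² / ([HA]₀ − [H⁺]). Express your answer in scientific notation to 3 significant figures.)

[H⁺] = 10^(−pH) = 10^(−5.13) = 7.413e-06 M. For HA ⇌ H⁺ + A⁻, Ka = [H⁺][A⁻]/[HA] = [H⁺]² / ([HA]₀ − [H⁺]) = (7.413e-06)² / (0.143 − 7.413e-06) = 3.84e-10.

K_a = 3.84e-10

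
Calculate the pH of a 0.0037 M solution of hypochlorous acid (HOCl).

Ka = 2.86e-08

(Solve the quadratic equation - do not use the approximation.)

x² + Ka×x - Ka×C = 0. Using quadratic formula: [H⁺] = 1.0273e-05

pH = 4.99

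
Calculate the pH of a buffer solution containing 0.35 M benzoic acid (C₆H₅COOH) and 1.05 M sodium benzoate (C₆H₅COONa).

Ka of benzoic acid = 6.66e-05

pKa = -log(6.66e-05) = 4.18. pH = pKa + log([A⁻]/[HA]) = 4.18 + log(1.05/0.35)

pH = 4.65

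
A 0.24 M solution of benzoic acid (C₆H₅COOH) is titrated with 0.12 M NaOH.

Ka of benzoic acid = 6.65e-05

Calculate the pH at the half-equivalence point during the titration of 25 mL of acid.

At half-equivalence [HA] = [A⁻], so Henderson-Hasselbalch gives pH = pKa = -log(6.65e-05) = 4.18.

pH = pKa = 4.18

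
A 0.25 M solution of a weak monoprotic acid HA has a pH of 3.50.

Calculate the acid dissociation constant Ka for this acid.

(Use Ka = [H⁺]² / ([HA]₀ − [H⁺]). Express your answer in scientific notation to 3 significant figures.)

[H⁺] = 10^(−pH) = 10^(−3.50) = 3.162e-04 M. For HA ⇌ H⁺ + A⁻, Ka = [H⁺][A⁻]/[HA] = [H⁺]² / ([HA]₀ − [H⁺]) = (3.162e-04)² / (0.25 − 3.162e-04) = 4.01e-07.

K_a = 4.01e-07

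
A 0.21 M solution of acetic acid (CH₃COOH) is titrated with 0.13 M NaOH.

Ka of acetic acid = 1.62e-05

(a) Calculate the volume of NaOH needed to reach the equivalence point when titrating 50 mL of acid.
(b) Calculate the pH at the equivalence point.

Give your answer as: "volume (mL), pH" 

moles acid = 0.21 × 50/1000 = 0.0105 mol; V_base = moles/0.13 × 1000 = 80.8 mL. At equivalence only the conjugate base is present: [A⁻] = 0.0105/0.131 = 8.0294e-02 M. Kb = Kw/Ka = 6.17e-10; [OH⁻] = √(Kb × [A⁻]) = 7.0402e-06; pOH = 5.15; pH = 14 - pOH = 8.85.

V = 80.8 mL, pH = 8.85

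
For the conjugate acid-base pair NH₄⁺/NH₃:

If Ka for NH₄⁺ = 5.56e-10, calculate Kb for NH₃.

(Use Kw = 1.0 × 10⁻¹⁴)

For a conjugate pair Ka × Kb = Kw, so Kb = Kw/Ka = 1.0 × 10⁻¹⁴ / 5.56e-10 = 1.80e-05.

K_b = 1.80e-05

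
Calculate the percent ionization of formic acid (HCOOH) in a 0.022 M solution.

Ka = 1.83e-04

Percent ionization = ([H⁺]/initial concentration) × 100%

Using Ka equilibrium: x² + Ka×x - Ka×C = 0. Solving: [H⁺] = 1.9171e-03. Percent = (1.9171e-03/0.022) × 100

Percent ionization = 8.71%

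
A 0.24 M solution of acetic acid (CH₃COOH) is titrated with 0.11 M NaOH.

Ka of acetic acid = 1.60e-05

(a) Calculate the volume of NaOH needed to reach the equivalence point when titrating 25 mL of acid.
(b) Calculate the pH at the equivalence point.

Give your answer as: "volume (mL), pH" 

moles acid = 0.24 × 25/1000 = 0.006 mol; V_base = moles/0.11 × 1000 = 54.5 mL. At equivalence only the conjugate base is present: [A⁻] = 0.006/0.080 = 7.5429e-02 M. Kb = Kw/Ka = 6.25e-10; [OH⁻] = √(Kb × [A⁻]) = 6.8661e-06; pOH = 5.16; pH = 14 - pOH = 8.84.

V = 54.5 mL, pH = 8.84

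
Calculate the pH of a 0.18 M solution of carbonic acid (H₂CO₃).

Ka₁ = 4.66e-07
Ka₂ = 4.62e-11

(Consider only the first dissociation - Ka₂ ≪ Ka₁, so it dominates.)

First dissociation dominates. From Ka₁ = [H⁺][HA⁻]/[H₂A], x² + Ka₁·x − Ka₁·C = 0 with C = 0.18 M and Ka₁ = 4.66e-07. Solving: [H⁺] = (−Ka₁ + √(Ka₁² + 4·Ka₁·C)) / 2 = 2.8939e-04 M. pH = -log(2.8939e-04) = 3.54.

pH = 3.54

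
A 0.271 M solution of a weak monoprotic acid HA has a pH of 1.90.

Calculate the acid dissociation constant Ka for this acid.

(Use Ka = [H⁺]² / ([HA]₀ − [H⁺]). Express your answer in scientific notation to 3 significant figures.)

[H⁺] = 10^(−pH) = 10^(−1.90) = 1.259e-02 M. For HA ⇌ H⁺ + A⁻, Ka = [H⁺][A⁻]/[HA] = [H⁺]² / ([HA]₀ − [H⁺]) = (1.259e-02)² / (0.271 − 1.259e-02) = 6.13e-04.

K_a = 6.13e-04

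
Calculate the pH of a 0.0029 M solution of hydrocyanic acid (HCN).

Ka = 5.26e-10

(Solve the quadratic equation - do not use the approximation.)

x² + Ka×x - Ka×C = 0. Using quadratic formula: [H⁺] = 1.2348e-06

pH = 5.91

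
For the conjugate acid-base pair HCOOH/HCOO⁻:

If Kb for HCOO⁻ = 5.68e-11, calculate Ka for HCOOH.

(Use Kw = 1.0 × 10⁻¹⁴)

For a conjugate pair Ka × Kb = Kw, so Ka = Kw/Kb = 1.0 × 10⁻¹⁴ / 5.68e-11 = 1.76e-04.

K_a = 1.76e-04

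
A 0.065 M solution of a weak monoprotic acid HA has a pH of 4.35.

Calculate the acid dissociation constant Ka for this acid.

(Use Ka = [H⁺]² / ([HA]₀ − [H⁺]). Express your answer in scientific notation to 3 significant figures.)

[H⁺] = 10^(−pH) = 10^(−4.35) = 4.467e-05 M. For HA ⇌ H⁺ + A⁻, Ka = [H⁺][A⁻]/[HA] = [H⁺]² / ([HA]₀ − [H⁺]) = (4.467e-05)² / (0.065 − 4.467e-05) = 3.07e-08.

K_a = 3.07e-08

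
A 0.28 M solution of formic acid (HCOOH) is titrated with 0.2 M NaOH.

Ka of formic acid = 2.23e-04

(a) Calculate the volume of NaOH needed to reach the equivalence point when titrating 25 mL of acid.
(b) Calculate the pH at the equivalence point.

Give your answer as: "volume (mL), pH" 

moles acid = 0.28 × 25/1000 = 0.007 mol; V_base = moles/0.2 × 1000 = 35.0 mL. At equivalence only the conjugate base is present: [A⁻] = 0.007/0.060 = 1.1667e-01 M. Kb = Kw/Ka = 4.48e-11; [OH⁻] = √(Kb × [A⁻]) = 2.2873e-06; pOH = 5.64; pH = 14 - pOH = 8.36.

V = 35.0 mL, pH = 8.36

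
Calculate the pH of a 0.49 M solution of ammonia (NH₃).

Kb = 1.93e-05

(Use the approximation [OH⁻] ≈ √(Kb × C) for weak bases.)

[OH⁻] = √(Kb × C) = √(1.93e-05 × 0.49) = 3.0752e-03. pOH = 2.51, pH = 14 - pOH

pH = 11.49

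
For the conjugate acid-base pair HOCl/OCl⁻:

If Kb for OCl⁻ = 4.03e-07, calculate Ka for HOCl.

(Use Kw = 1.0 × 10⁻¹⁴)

For a conjugate pair Ka × Kb = Kw, so Ka = Kw/Kb = 1.0 × 10⁻¹⁴ / 4.03e-07 = 2.48e-08.

K_a = 2.48e-08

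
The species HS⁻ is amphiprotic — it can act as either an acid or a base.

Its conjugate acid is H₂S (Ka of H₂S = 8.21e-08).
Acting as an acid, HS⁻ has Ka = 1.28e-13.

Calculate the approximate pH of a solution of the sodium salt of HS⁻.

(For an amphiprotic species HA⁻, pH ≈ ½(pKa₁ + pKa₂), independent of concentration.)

pKa₁ = -log(8.21e-08) = 7.09; pKa₂ = -log(1.28e-13) = 12.89. For an amphiprotic species, pH ≈ ½(pKa₁ + pKa₂) = ½(7.09 + 12.89) = 9.99.

pH = 9.99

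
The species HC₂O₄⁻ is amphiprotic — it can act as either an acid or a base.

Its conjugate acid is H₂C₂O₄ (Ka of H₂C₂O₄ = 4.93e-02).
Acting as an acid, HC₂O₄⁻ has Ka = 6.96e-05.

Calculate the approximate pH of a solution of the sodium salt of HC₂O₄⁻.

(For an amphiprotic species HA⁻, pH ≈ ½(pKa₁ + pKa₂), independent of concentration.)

pKa₁ = -log(4.93e-02) = 1.31; pKa₂ = -log(6.96e-05) = 4.16. For an amphiprotic species, pH ≈ ½(pKa₁ + pKa₂) = ½(1.31 + 4.16) = 2.73.

pH = 2.73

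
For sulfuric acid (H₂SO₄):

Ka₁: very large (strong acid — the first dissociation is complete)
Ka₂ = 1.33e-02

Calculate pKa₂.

pKa₂ = -log(Ka₂) = -log(1.33e-02) = 1.88.

pK_{a2} = 1.88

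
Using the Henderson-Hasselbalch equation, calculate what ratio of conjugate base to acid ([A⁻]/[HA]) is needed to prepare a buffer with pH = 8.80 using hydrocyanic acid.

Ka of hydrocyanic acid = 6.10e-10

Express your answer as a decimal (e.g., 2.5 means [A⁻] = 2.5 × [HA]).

pKa = -log(6.10e-10) = 9.2147. pH = pKa + log([A⁻]/[HA]), so log([A⁻]/[HA]) = pH − pKa = 8.80 − 9.2147 = -0.4147. [A⁻]/[HA] = 10^(-0.4147) = 0.385

[A⁻]/[HA] = 0.385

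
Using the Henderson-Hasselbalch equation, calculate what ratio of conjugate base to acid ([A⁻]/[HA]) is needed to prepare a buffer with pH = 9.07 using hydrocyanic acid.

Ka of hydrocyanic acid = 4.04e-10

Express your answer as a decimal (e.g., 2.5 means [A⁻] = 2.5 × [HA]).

pKa = -log(4.04e-10) = 9.3936. pH = pKa + log([A⁻]/[HA]), so log([A⁻]/[HA]) = pH − pKa = 9.07 − 9.3936 = -0.3236. [A⁻]/[HA] = 10^(-0.3236) = 0.475

[A⁻]/[HA] = 0.475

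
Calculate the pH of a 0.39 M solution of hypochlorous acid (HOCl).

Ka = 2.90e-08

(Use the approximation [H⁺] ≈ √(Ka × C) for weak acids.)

[H⁺] = √(Ka × C) = √(2.90e-08 × 0.39) = 1.0635e-04. pH = -log(1.0635e-04)

pH = 3.97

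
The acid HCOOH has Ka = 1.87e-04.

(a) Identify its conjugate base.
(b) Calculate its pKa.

(a) The conjugate base is formed by removing one H⁺ from HCOOH, giving HCOO⁻. (b) pKa = -log(Ka) = -log(1.87e-04) = 3.73.

Conjugate base: HCOO⁻; pK_a = 3.73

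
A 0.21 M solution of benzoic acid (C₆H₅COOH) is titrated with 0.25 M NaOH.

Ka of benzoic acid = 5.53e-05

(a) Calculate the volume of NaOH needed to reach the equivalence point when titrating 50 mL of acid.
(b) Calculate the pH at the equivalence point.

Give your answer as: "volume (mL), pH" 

moles acid = 0.21 × 50/1000 = 0.0105 mol; V_base = moles/0.25 × 1000 = 42.0 mL. At equivalence only the conjugate base is present: [A⁻] = 0.0105/0.092 = 1.1413e-01 M. Kb = Kw/Ka = 1.81e-10; [OH⁻] = √(Kb × [A⁻]) = 4.5430e-06; pOH = 5.34; pH = 14 - pOH = 8.66.

V = 42.0 mL, pH = 8.66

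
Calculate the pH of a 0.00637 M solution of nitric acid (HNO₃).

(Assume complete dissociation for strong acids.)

[H⁺] = 0.00637 M for strong acid. pH = -log[H⁺] = -log(0.00637)

pH = 2.20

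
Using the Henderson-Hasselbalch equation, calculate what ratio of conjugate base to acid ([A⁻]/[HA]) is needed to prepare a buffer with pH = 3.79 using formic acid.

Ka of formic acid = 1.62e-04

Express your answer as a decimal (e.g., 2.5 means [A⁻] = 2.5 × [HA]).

pKa = -log(1.62e-04) = 3.7905. pH = pKa + log([A⁻]/[HA]), so log([A⁻]/[HA]) = pH − pKa = 3.79 − 3.7905 = -0.0005. [A⁻]/[HA] = 10^(-0.0005) = 0.999

[A⁻]/[HA] = 0.999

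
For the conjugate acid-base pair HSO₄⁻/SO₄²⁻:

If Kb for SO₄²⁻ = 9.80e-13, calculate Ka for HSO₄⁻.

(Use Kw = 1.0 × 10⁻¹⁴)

For a conjugate pair Ka × Kb = Kw, so Ka = Kw/Kb = 1.0 × 10⁻¹⁴ / 9.80e-13 = 1.02e-02.

K_a = 1.02e-02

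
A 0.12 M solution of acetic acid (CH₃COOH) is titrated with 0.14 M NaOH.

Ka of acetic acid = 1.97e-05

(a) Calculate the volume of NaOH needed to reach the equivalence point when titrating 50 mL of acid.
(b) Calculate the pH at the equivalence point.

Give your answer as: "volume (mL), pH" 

moles acid = 0.12 × 50/1000 = 0.006 mol; V_base = moles/0.14 × 1000 = 42.9 mL. At equivalence only the conjugate base is present: [A⁻] = 0.006/0.093 = 6.4615e-02 M. Kb = Kw/Ka = 5.08e-10; [OH⁻] = √(Kb × [A⁻]) = 5.7271e-06; pOH = 5.24; pH = 14 - pOH = 8.76.

V = 42.9 mL, pH = 8.76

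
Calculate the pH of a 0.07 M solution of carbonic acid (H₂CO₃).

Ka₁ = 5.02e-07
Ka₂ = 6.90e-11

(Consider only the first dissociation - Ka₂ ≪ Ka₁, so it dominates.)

First dissociation dominates. From Ka₁ = [H⁺][HA⁻]/[H₂A], x² + Ka₁·x − Ka₁·C = 0 with C = 0.07 M and Ka₁ = 5.02e-07. Solving: [H⁺] = (−Ka₁ + √(Ka₁² + 4·Ka₁·C)) / 2 = 1.8721e-04 M. pH = -log(1.8721e-04) = 3.73.

pH = 3.73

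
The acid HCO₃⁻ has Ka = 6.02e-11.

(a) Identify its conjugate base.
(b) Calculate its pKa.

(a) The conjugate base is formed by removing one H⁺ from HCO₃⁻, giving CO₃²⁻. (b) pKa = -log(Ka) = -log(6.02e-11) = 10.22.

Conjugate base: CO₃²⁻; pK_a = 10.22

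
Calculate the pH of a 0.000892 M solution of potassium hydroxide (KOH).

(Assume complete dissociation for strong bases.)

[OH⁻] = 0.000892 M for strong base. pOH = -log[OH⁻] = 3.05, pH = 14 - pOH

pH = 10.95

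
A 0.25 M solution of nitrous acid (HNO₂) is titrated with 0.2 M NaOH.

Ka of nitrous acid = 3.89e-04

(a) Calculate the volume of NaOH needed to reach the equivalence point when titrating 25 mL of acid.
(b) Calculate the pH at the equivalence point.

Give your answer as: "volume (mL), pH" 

moles acid = 0.25 × 25/1000 = 0.00625 mol; V_base = moles/0.2 × 1000 = 31.2 mL. At equivalence only the conjugate base is present: [A⁻] = 0.00625/0.056 = 1.1111e-01 M. Kb = Kw/Ka = 2.57e-11; [OH⁻] = √(Kb × [A⁻]) = 1.6901e-06; pOH = 5.77; pH = 14 - pOH = 8.23.

V = 31.2 mL, pH = 8.23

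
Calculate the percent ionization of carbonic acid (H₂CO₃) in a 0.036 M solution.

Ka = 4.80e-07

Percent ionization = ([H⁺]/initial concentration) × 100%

Using Ka equilibrium: x² + Ka×x - Ka×C = 0. Solving: [H⁺] = 1.3121e-04. Percent = (1.3121e-04/0.036) × 100

Percent ionization = 0.364%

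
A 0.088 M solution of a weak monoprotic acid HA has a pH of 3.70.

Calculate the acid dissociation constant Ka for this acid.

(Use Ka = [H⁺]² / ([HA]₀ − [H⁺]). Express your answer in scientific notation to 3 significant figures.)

[H⁺] = 10^(−pH) = 10^(−3.70) = 1.995e-04 M. For HA ⇌ H⁺ + A⁻, Ka = [H⁺][A⁻]/[HA] = [H⁺]² / ([HA]₀ − [H⁺]) = (1.995e-04)² / (0.088 − 1.995e-04) = 4.53e-07.

K_a = 4.53e-07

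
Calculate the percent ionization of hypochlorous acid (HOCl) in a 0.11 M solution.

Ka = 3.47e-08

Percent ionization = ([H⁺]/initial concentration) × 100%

Using Ka equilibrium: x² + Ka×x - Ka×C = 0. Solving: [H⁺] = 6.1765e-05. Percent = (6.1765e-05/0.11) × 100

Percent ionization = 0.0561%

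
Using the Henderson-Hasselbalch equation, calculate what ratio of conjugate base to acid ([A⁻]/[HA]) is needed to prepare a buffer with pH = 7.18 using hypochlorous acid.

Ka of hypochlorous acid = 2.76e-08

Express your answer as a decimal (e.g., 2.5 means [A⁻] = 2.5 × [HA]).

pKa = -log(2.76e-08) = 7.5591. pH = pKa + log([A⁻]/[HA]), so log([A⁻]/[HA]) = pH − pKa = 7.18 − 7.5591 = -0.3791. [A⁻]/[HA] = 10^(-0.3791) = 0.418

[A⁻]/[HA] = 0.418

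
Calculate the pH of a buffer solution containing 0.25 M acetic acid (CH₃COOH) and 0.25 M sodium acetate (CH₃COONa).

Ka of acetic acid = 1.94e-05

pKa = -log(1.94e-05) = 4.71. pH = pKa + log([A⁻]/[HA]) = 4.71 + log(0.25/0.25)

pH = 4.71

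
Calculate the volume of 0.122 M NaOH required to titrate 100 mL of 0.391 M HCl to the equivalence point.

At equivalence: moles acid = moles base. moles HCl = 0.391 × 100/1000 = 0.0391 mol. V_base = moles / 0.122 × 1000 = 320.5 mL.

V_{base} = 320.5 mL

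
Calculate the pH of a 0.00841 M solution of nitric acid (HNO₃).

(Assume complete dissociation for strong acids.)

[H⁺] = 0.00841 M for strong acid. pH = -log[H⁺] = -log(0.00841)

pH = 2.08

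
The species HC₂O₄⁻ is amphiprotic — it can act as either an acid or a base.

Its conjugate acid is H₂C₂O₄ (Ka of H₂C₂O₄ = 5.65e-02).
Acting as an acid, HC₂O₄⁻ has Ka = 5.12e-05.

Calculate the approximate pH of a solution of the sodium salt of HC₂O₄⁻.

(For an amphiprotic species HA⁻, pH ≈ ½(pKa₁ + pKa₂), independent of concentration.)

pKa₁ = -log(5.65e-02) = 1.25; pKa₂ = -log(5.12e-05) = 4.29. For an amphiprotic species, pH ≈ ½(pKa₁ + pKa₂) = ½(1.25 + 4.29) = 2.77.

pH = 2.77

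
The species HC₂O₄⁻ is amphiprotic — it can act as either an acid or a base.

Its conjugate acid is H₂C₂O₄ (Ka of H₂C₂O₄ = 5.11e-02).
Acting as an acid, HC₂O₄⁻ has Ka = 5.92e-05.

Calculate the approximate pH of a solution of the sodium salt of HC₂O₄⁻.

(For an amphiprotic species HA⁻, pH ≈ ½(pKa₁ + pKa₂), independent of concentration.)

pKa₁ = -log(5.11e-02) = 1.29; pKa₂ = -log(5.92e-05) = 4.23. For an amphiprotic species, pH ≈ ½(pKa₁ + pKa₂) = ½(1.29 + 4.23) = 2.76.

pH = 2.76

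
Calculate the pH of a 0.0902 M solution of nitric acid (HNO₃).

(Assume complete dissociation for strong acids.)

[H⁺] = 0.0902 M for strong acid. pH = -log[H⁺] = -log(0.0902)

pH = 1.04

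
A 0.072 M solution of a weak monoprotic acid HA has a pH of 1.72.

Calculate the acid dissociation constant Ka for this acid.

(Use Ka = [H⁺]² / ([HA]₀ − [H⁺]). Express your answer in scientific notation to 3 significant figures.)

[H⁺] = 10^(−pH) = 10^(−1.72) = 1.905e-02 M. For HA ⇌ H⁺ + A⁻, Ka = [H⁺][A⁻]/[HA] = [H⁺]² / ([HA]₀ − [H⁺]) = (1.905e-02)² / (0.072 − 1.905e-02) = 6.86e-03.

K_a = 6.86e-03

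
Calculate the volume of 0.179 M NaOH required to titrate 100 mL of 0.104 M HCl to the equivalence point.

At equivalence: moles acid = moles base. moles HCl = 0.104 × 100/1000 = 0.0104 mol. V_base = moles / 0.179 × 1000 = 58.1 mL.

V_{base} = 58.1 mL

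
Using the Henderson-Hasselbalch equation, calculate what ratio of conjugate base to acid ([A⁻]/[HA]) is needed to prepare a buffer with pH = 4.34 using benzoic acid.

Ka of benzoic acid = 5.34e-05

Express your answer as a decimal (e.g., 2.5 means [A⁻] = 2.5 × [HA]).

pKa = -log(5.34e-05) = 4.2725. pH = pKa + log([A⁻]/[HA]), so log([A⁻]/[HA]) = pH − pKa = 4.34 − 4.2725 = 0.0675. [A⁻]/[HA] = 10^(0.0675) = 1.17

[A⁻]/[HA] = 1.17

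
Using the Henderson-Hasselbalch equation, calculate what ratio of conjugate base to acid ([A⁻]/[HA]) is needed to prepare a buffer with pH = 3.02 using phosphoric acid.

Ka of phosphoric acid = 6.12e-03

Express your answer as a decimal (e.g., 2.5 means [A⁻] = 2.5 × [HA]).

pKa = -log(6.12e-03) = 2.2132. pH = pKa + log([A⁻]/[HA]), so log([A⁻]/[HA]) = pH − pKa = 3.02 − 2.2132 = 0.8068. [A⁻]/[HA] = 10^(0.8068) = 6.41

[A⁻]/[HA] = 6.41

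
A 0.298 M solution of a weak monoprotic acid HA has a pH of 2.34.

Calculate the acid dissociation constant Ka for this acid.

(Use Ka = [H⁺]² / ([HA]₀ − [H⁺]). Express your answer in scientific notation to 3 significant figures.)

[H⁺] = 10^(−pH) = 10^(−2.34) = 4.571e-03 M. For HA ⇌ H⁺ + A⁻, Ka = [H⁺][A⁻]/[HA] = [H⁺]² / ([HA]₀ − [H⁺]) = (4.571e-03)² / (0.298 − 4.571e-03) = 7.12e-05.

K_a = 7.12e-05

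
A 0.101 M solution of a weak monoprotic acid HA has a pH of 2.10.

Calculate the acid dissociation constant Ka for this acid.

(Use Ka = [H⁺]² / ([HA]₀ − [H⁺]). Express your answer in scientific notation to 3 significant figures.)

[H⁺] = 10^(−pH) = 10^(−2.10) = 7.943e-03 M. For HA ⇌ H⁺ + A⁻, Ka = [H⁺][A⁻]/[HA] = [H⁺]² / ([HA]₀ − [H⁺]) = (7.943e-03)² / (0.101 − 7.943e-03) = 6.78e-04.

K_a = 6.78e-04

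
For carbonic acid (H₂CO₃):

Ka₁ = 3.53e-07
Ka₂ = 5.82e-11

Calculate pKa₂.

pKa₂ = -log(Ka₂) = -log(5.82e-11) = 10.24.

pK_{a2} = 10.24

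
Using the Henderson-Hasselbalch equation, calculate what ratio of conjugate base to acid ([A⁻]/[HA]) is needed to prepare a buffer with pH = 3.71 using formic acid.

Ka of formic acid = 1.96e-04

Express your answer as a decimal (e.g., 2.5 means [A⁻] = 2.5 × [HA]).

pKa = -log(1.96e-04) = 3.7077. pH = pKa + log([A⁻]/[HA]), so log([A⁻]/[HA]) = pH − pKa = 3.71 − 3.7077 = 0.0023. [A⁻]/[HA] = 10^(0.0023) = 1.01

[A⁻]/[HA] = 1.01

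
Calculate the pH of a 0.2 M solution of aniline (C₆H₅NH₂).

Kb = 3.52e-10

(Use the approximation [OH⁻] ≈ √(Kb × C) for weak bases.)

[OH⁻] = √(Kb × C) = √(3.52e-10 × 0.2) = 8.3905e-06. pOH = 5.08, pH = 14 - pOH

pH = 8.92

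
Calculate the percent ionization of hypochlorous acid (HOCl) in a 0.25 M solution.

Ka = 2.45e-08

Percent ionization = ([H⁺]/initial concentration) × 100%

Using Ka equilibrium: x² + Ka×x - Ka×C = 0. Solving: [H⁺] = 7.8250e-05. Percent = (7.8250e-05/0.25) × 100

Percent ionization = 0.0313%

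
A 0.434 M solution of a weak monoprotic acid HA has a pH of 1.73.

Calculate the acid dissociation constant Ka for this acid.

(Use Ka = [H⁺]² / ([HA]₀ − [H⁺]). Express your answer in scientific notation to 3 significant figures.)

[H⁺] = 10^(−pH) = 10^(−1.73) = 1.862e-02 M. For HA ⇌ H⁺ + A⁻, Ka = [H⁺][A⁻]/[HA] = [H⁺]² / ([HA]₀ − [H⁺]) = (1.862e-02)² / (0.434 − 1.862e-02) = 8.35e-04.

K_a = 8.35e-04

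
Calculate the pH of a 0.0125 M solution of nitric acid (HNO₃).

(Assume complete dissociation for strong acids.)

[H⁺] = 0.0125 M for strong acid. pH = -log[H⁺] = -log(0.0125)

pH = 1.90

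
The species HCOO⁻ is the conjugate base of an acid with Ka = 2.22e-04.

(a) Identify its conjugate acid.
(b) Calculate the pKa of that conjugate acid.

(a) The conjugate acid is formed by adding one H⁺ to HCOO⁻, giving HCOOH. (b) pKa = -log(Ka) = -log(2.22e-04) = 3.65.

Conjugate acid: HCOOH; pK_a = 3.65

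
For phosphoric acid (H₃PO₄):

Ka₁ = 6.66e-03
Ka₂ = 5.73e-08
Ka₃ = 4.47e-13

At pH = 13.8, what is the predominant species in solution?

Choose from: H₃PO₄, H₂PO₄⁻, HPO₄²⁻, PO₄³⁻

pKa₁ = 2.18, pKa₂ = 7.24, pKa₃ = 12.35. For a polyprotic acid the predominant species crosses at each pKa: below pKa_n the protonated form dominates, above it the deprotonated form does. At pH = 13.8, the predominant species is PO₄³⁻.

PO₄³⁻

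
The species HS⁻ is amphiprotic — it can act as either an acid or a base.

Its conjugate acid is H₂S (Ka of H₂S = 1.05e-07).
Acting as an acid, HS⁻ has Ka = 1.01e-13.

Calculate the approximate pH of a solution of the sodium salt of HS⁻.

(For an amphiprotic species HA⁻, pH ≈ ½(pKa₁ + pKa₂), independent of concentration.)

pKa₁ = -log(1.05e-07) = 6.98; pKa₂ = -log(1.01e-13) = 13.00. For an amphiprotic species, pH ≈ ½(pKa₁ + pKa₂) = ½(6.98 + 13.00) = 9.99.

pH = 9.99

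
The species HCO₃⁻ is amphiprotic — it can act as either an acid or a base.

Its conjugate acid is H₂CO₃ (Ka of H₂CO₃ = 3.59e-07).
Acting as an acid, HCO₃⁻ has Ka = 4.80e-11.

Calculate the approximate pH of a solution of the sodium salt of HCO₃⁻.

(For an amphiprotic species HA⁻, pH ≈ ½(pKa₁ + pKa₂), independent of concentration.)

pKa₁ = -log(3.59e-07) = 6.44; pKa₂ = -log(4.80e-11) = 10.32. For an amphiprotic species, pH ≈ ½(pKa₁ + pKa₂) = ½(6.44 + 10.32) = 8.38.

pH = 8.38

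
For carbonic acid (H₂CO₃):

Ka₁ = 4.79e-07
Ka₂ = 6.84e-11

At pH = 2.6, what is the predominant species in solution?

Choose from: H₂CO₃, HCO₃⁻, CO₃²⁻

pKa₁ = 6.32, pKa₂ = 10.16. For a polyprotic acid the predominant species crosses at each pKa: below pKa_n the protonated form dominates, above it the deprotonated form does. At pH = 2.6, the predominant species is H₂CO₃.

H₂CO₃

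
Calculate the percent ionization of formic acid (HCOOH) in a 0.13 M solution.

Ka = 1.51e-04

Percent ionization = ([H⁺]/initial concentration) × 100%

Using Ka equilibrium: x² + Ka×x - Ka×C = 0. Solving: [H⁺] = 4.3557e-03. Percent = (4.3557e-03/0.13) × 100

Percent ionization = 3.35%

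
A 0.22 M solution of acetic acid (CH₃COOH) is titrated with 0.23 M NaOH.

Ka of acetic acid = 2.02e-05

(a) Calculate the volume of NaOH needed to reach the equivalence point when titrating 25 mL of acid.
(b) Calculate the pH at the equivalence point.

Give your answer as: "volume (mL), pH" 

moles acid = 0.22 × 25/1000 = 0.0055 mol; V_base = moles/0.23 × 1000 = 23.9 mL. At equivalence only the conjugate base is present: [A⁻] = 0.0055/0.049 = 1.1244e-01 M. Kb = Kw/Ka = 4.95e-10; [OH⁻] = √(Kb × [A⁻]) = 7.4609e-06; pOH = 5.13; pH = 14 - pOH = 8.87.

V = 23.9 mL, pH = 8.87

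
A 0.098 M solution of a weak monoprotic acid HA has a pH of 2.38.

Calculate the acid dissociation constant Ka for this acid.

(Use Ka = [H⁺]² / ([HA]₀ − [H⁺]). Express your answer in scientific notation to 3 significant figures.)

[H⁺] = 10^(−pH) = 10^(−2.38) = 4.169e-03 M. For HA ⇌ H⁺ + A⁻, Ka = [H⁺][A⁻]/[HA] = [H⁺]² / ([HA]₀ − [H⁺]) = (4.169e-03)² / (0.098 − 4.169e-03) = 1.85e-04.

K_a = 1.85e-04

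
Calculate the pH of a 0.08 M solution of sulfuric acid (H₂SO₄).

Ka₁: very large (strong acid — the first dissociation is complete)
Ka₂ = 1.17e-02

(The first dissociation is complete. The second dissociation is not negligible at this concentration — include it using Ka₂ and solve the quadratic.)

First dissociation is complete: [H⁺]₀ = [HSO₄⁻]₀ = C = 0.08 M. Second dissociation HSO₄⁻ ⇌ H⁺ + SO₄²⁻: let x = [SO₄²⁻]. Ka₂ = (C + x)·x / (C − x) = 1.17e-02 → x² + (C + Ka₂)·x − Ka₂·C = 0 → x² + 0.09170·x − 9.360e-04 = 0. x = (−0.09170 + √(0.09170² + 4 × 9.360e-04)) / 2 = 9.2701e-03 M. [H⁺] = C + x = 0.08 + 9.2701e-03 = 8.9270e-02 M. pH = -log(8.9270e-02) = 1.05.

pH = 1.05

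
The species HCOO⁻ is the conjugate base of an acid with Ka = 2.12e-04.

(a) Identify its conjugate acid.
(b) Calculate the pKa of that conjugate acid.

(a) The conjugate acid is formed by adding one H⁺ to HCOO⁻, giving HCOOH. (b) pKa = -log(Ka) = -log(2.12e-04) = 3.67.

Conjugate acid: HCOOH; pK_a = 3.67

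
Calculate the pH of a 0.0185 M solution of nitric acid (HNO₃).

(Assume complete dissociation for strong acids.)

[H⁺] = 0.0185 M for strong acid. pH = -log[H⁺] = -log(0.0185)

pH = 1.73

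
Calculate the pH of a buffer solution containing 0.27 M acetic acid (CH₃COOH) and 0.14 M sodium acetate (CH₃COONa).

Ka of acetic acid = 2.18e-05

pKa = -log(2.18e-05) = 4.66. pH = pKa + log([A⁻]/[HA]) = 4.66 + log(0.14/0.27)

pH = 4.38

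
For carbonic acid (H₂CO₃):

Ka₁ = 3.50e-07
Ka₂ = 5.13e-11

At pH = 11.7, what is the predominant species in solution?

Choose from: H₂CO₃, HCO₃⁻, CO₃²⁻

pKa₁ = 6.46, pKa₂ = 10.29. For a polyprotic acid the predominant species crosses at each pKa: below pKa_n the protonated form dominates, above it the deprotonated form does. At pH = 11.7, the predominant species is CO₃²⁻.

CO₃²⁻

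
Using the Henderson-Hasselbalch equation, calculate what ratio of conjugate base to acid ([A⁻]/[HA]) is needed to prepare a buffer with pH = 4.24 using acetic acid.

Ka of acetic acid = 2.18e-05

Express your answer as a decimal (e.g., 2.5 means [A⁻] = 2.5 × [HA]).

pKa = -log(2.18e-05) = 4.6615. pH = pKa + log([A⁻]/[HA]), so log([A⁻]/[HA]) = pH − pKa = 4.24 − 4.6615 = -0.4215. [A⁻]/[HA] = 10^(-0.4215) = 0.379

[A⁻]/[HA] = 0.379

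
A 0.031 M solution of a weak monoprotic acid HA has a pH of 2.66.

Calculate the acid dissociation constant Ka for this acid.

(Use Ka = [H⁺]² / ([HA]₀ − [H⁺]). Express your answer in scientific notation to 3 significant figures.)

[H⁺] = 10^(−pH) = 10^(−2.66) = 2.188e-03 M. For HA ⇌ H⁺ + A⁻, Ka = [H⁺][A⁻]/[HA] = [H⁺]² / ([HA]₀ − [H⁺]) = (2.188e-03)² / (0.031 − 2.188e-03) = 1.66e-04.

K_a = 1.66e-04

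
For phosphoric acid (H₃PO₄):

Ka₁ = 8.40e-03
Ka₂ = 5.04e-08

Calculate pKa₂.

pKa₂ = -log(Ka₂) = -log(5.04e-08) = 7.30.

pK_{a2} = 7.30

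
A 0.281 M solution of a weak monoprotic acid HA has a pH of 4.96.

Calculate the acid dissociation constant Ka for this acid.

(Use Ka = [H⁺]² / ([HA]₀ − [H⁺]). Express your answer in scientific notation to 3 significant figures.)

[H⁺] = 10^(−pH) = 10^(−4.96) = 1.096e-05 M. For HA ⇌ H⁺ + A⁻, Ka = [H⁺][A⁻]/[HA] = [H⁺]² / ([HA]₀ − [H⁺]) = (1.096e-05)² / (0.281 − 1.096e-05) = 4.28e-10.

K_a = 4.28e-10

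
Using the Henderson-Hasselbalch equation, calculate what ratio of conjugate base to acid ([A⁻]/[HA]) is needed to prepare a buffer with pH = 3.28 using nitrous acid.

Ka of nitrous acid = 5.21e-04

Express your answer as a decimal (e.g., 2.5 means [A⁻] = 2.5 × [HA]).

pKa = -log(5.21e-04) = 3.2832. pH = pKa + log([A⁻]/[HA]), so log([A⁻]/[HA]) = pH − pKa = 3.28 − 3.2832 = -0.0032. [A⁻]/[HA] = 10^(-0.0032) = 0.993

[A⁻]/[HA] = 0.993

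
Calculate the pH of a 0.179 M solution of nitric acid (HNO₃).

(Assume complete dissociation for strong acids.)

[H⁺] = 0.179 M for strong acid. pH = -log[H⁺] = -log(0.179)

pH = 0.75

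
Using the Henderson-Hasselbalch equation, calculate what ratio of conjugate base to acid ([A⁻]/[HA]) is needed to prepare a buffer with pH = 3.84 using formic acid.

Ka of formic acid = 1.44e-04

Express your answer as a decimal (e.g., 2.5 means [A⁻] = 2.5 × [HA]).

pKa = -log(1.44e-04) = 3.8416. pH = pKa + log([A⁻]/[HA]), so log([A⁻]/[HA]) = pH − pKa = 3.84 − 3.8416 = -0.0016. [A⁻]/[HA] = 10^(-0.0016) = 0.996

[A⁻]/[HA] = 0.996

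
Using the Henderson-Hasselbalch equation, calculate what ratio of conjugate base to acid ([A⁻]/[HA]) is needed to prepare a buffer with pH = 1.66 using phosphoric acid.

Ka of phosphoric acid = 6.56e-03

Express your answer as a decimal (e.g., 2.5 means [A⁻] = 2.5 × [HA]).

pKa = -log(6.56e-03) = 2.1831. pH = pKa + log([A⁻]/[HA]), so log([A⁻]/[HA]) = pH − pKa = 1.66 − 2.1831 = -0.5231. [A⁻]/[HA] = 10^(-0.5231) = 0.300

[A⁻]/[HA] = 0.300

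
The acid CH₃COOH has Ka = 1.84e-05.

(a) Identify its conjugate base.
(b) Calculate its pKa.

(a) The conjugate base is formed by removing one H⁺ from CH₃COOH, giving CH₃COO⁻. (b) pKa = -log(Ka) = -log(1.84e-05) = 4.74.

Conjugate base: CH₃COO⁻; pK_a = 4.74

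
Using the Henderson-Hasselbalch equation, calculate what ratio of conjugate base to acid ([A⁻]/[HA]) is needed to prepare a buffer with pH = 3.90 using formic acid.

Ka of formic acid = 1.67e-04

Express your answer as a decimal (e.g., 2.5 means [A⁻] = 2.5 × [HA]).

pKa = -log(1.67e-04) = 3.7773. pH = pKa + log([A⁻]/[HA]), so log([A⁻]/[HA]) = pH − pKa = 3.90 − 3.7773 = 0.1227. [A⁻]/[HA] = 10^(0.1227) = 1.33

[A⁻]/[HA] = 1.33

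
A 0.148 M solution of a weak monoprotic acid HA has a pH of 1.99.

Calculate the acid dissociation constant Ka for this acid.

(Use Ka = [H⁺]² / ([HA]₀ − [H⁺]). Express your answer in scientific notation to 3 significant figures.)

[H⁺] = 10^(−pH) = 10^(−1.99) = 1.023e-02 M. For HA ⇌ H⁺ + A⁻, Ka = [H⁺][A⁻]/[HA] = [H⁺]² / ([HA]₀ − [H⁺]) = (1.023e-02)² / (0.148 − 1.023e-02) = 7.60e-04.

K_a = 7.60e-04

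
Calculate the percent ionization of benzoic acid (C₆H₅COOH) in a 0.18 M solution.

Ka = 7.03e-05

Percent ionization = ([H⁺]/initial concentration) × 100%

Using Ka equilibrium: x² + Ka×x - Ka×C = 0. Solving: [H⁺] = 3.5223e-03. Percent = (3.5223e-03/0.18) × 100

Percent ionization = 1.96%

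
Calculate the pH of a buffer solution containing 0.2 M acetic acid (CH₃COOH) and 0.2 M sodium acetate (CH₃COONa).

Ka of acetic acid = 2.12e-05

pKa = -log(2.12e-05) = 4.67. pH = pKa + log([A⁻]/[HA]) = 4.67 + log(0.2/0.2)

pH = 4.67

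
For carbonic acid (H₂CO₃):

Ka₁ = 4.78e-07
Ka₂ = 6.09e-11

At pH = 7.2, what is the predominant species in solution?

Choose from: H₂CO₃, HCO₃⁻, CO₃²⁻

pKa₁ = 6.32, pKa₂ = 10.22. For a polyprotic acid the predominant species crosses at each pKa: below pKa_n the protonated form dominates, above it the deprotonated form does. At pH = 7.2, the predominant species is HCO₃⁻.

HCO₃⁻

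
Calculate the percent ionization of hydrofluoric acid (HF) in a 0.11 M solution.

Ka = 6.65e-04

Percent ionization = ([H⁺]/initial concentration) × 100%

Using Ka equilibrium: x² + Ka×x - Ka×C = 0. Solving: [H⁺] = 8.2267e-03. Percent = (8.2267e-03/0.11) × 100

Percent ionization = 7.48%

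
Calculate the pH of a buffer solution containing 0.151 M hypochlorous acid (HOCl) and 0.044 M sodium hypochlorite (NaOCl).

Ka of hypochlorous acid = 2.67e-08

pKa = -log(2.67e-08) = 7.57. pH = pKa + log([A⁻]/[HA]) = 7.57 + log(0.044/0.151)

pH = 7.04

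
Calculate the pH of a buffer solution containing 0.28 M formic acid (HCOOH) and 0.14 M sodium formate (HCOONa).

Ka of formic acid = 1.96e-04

pKa = -log(1.96e-04) = 3.71. pH = pKa + log([A⁻]/[HA]) = 3.71 + log(0.14/0.28)

pH = 3.41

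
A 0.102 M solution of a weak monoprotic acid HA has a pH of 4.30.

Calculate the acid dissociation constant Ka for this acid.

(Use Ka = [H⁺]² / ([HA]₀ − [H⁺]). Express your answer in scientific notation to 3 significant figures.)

[H⁺] = 10^(−pH) = 10^(−4.30) = 5.012e-05 M. For HA ⇌ H⁺ + A⁻, Ka = [H⁺][A⁻]/[HA] = [H⁺]² / ([HA]₀ − [H⁺]) = (5.012e-05)² / (0.102 − 5.012e-05) = 2.46e-08.

K_a = 2.46e-08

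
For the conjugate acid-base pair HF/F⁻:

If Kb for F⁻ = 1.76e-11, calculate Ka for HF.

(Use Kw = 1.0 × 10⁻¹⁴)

For a conjugate pair Ka × Kb = Kw, so Ka = Kw/Kb = 1.0 × 10⁻¹⁴ / 1.76e-11 = 5.68e-04.

K_a = 5.68e-04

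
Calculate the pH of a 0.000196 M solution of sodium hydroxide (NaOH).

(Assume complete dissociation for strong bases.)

[OH⁻] = 0.000196 M for strong base. pOH = -log[OH⁻] = 3.71, pH = 14 - pOH

pH = 10.29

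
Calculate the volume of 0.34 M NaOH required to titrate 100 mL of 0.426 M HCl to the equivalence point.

At equivalence: moles acid = moles base. moles HCl = 0.426 × 100/1000 = 0.0426 mol. V_base = moles / 0.34 × 1000 = 125.3 mL.

V_{base} = 125.3 mL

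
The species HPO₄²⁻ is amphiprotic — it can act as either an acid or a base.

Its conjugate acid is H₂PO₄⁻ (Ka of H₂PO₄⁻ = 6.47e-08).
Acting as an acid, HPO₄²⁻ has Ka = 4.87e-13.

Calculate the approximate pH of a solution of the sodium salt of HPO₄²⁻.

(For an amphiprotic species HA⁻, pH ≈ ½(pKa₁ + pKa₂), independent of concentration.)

pKa₁ = -log(6.47e-08) = 7.19; pKa₂ = -log(4.87e-13) = 12.31. For an amphiprotic species, pH ≈ ½(pKa₁ + pKa₂) = ½(7.19 + 12.31) = 9.75.

pH = 9.75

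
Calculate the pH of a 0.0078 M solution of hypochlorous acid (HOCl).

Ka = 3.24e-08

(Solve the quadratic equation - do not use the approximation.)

x² + Ka×x - Ka×C = 0. Using quadratic formula: [H⁺] = 1.5881e-05

pH = 4.80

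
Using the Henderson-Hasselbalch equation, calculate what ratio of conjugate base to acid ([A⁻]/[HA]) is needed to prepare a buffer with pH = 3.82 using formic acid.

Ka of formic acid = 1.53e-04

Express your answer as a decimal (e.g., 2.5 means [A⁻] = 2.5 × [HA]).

pKa = -log(1.53e-04) = 3.8153. pH = pKa + log([A⁻]/[HA]), so log([A⁻]/[HA]) = pH − pKa = 3.82 − 3.8153 = 0.0047. [A⁻]/[HA] = 10^(0.0047) = 1.01

[A⁻]/[HA] = 1.01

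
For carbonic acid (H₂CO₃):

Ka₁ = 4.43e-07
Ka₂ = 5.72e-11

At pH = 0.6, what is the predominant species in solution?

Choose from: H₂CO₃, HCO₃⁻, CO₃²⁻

pKa₁ = 6.35, pKa₂ = 10.24. For a polyprotic acid the predominant species crosses at each pKa: below pKa_n the protonated form dominates, above it the deprotonated form does. At pH = 0.6, the predominant species is H₂CO₃.

H₂CO₃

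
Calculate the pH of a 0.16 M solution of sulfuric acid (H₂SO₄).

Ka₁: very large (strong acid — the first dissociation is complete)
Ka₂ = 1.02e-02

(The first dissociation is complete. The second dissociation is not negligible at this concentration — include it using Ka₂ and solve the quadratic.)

First dissociation is complete: [H⁺]₀ = [HSO₄⁻]₀ = C = 0.16 M. Second dissociation HSO₄⁻ ⇌ H⁺ + SO₄²⁻: let x = [SO₄²⁻]. Ka₂ = (C + x)·x / (C − x) = 1.02e-02 → x² + (C + Ka₂)·x − Ka₂·C = 0 → x² + 0.17020·x − 1.632e-03 = 0. x = (−0.17020 + √(0.17020² + 4 × 1.632e-03)) / 2 = 9.1020e-03 M. [H⁺] = C + x = 0.16 + 9.1020e-03 = 1.6910e-01 M. pH = -log(1.6910e-01) = 0.77.

pH = 0.77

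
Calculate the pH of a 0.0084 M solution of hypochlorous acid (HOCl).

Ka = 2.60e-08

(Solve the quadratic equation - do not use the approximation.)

x² + Ka×x - Ka×C = 0. Using quadratic formula: [H⁺] = 1.4765e-05

pH = 4.83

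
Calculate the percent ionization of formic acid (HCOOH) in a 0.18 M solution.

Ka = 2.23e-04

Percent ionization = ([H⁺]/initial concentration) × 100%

Using Ka equilibrium: x² + Ka×x - Ka×C = 0. Solving: [H⁺] = 6.2251e-03. Percent = (6.2251e-03/0.18) × 100

Percent ionization = 3.46%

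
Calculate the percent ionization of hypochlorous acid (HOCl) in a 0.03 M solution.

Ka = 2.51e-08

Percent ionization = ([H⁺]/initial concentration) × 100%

Using Ka equilibrium: x² + Ka×x - Ka×C = 0. Solving: [H⁺] = 2.7428e-05. Percent = (2.7428e-05/0.03) × 100

Percent ionization = 0.0914%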